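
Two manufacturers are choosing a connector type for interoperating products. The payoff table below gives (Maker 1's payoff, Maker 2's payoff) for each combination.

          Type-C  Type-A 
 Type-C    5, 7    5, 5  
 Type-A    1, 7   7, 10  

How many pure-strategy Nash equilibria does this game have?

2

Both Type-C: Maker 1 gets 5 (best alternative 1); Maker 2 gets 7 (best alternative 5). Neither deviates — NE.
Both Type-A: Maker 1 gets 7 (best alternative 5); Maker 2 gets 10 (best alternative 7). Neither deviates — NE.
(Type-C, Type-A) is not a NE: Maker 1 would switch to Type-A (7 > 5).
No other cell survives both best-response checks, so there are 2 pure NE.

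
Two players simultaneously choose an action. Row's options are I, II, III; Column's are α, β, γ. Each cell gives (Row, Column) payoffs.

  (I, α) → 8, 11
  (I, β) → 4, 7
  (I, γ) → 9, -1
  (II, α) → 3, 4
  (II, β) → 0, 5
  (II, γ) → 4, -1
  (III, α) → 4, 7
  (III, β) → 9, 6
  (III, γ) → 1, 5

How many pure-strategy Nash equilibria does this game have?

1

(I, α): Row gets 8 (best alternative 4); Column gets 11 (best alternative 7). Neither deviates — NE.
(III, γ) is not a NE: Row would switch to I (9 > 1).
No other cell survives both best-response checks, so there is 1 pure NE.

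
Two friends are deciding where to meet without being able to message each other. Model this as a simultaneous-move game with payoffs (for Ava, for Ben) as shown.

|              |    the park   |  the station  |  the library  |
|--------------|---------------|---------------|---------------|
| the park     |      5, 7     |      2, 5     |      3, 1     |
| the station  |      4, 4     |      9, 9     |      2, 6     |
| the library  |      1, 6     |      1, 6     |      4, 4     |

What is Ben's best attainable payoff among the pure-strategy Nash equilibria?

Both the park is a pure NE (Ava: 5 ≥ 4; Ben: 7 ≥ 5). Ben gets 7.
Both the station is a pure NE (Ava: 9 ≥ 2; Ben: 9 ≥ 6). Ben gets 9.
Every other cell has a profitable deviation for at least one player. Highest of {7, 9} is 9.

9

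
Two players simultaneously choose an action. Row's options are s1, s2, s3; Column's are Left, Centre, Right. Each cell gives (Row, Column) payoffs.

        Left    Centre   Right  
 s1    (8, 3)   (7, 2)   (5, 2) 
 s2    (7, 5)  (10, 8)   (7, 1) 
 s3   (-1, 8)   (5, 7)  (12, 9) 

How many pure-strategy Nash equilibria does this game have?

3

(s1, Left): Row gets 8 (best alternative 7); Column gets 3 (best alternative 2). Neither deviates — NE.
(s2, Centre): Row gets 10 (best alternative 7); Column gets 8 (best alternative 5). Neither deviates — NE.
(s3, Right): Row gets 12 (best alternative 7); Column gets 9 (best alternative 8). Neither deviates — NE.
(s2, Right) is not a NE: Row would switch to s3 (12 > 7).
No other cell survives both best-response checks, so there are 3 pure NE.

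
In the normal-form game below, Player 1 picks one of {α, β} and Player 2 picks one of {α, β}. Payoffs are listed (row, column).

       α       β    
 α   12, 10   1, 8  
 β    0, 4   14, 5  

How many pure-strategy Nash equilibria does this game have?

Both α: Player 1 gets 12 (best alternative 0); Player 2 gets 10 (best alternative 8). Neither deviates — NE.
Both β: Player 1 gets 14 (best alternative 1); Player 2 gets 5 (best alternative 4). Neither deviates — NE.
(β, α) is not a NE: Player 1 would switch to α (12 > 0).
No other cell survives both best-response checks, so there are 2 pure NE.

2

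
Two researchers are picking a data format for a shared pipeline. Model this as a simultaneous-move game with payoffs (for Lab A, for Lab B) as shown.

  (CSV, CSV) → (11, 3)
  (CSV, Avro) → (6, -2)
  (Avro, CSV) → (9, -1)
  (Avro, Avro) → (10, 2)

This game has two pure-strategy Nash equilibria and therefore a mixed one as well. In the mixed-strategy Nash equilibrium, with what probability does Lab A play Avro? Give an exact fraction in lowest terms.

5/8

Lab A's mix p on CSV must make Lab B indifferent between CSV and Avro.
Lab B's payoff from CSV: 3p + (-1)(1−p). From Avro: (-2)p + 2(1−p).
Set equal: 5p = 3(1−p) → p = 3/8.
Probability on Avro is 1 − 3/8 = 5/8.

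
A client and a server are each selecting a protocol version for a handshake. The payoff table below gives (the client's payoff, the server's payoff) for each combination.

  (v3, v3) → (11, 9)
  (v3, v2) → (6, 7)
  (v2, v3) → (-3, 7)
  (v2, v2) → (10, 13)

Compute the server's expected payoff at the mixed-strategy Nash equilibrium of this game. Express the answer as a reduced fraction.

The client mixes with probability p on v3, chosen so the server is indifferent: 9p + 7(1−p) = 7p + 13(1−p) gives p = 3/4.
The server's expected payoff is 9·3/4 + 7·1/4 = 17/2.

17/2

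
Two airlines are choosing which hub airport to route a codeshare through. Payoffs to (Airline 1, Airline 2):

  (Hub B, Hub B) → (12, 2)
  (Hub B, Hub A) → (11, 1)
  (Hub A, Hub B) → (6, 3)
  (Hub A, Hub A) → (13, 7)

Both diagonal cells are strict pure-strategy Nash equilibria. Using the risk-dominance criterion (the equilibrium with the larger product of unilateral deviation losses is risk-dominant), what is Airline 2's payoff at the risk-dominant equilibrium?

At both Hub B: Airline 1 loses 12 − 6 = 6 by deviating; Airline 2 loses 2 − 1 = 1. Product = 6·1 = 6.
At both Hub A: Airline 1 loses 13 − 11 = 2 by deviating; Airline 2 loses 7 − 3 = 4. Product = 2·4 = 8.
8 > 6, so both Hub A is risk-dominant. Airline 2's payoff there is 7.

7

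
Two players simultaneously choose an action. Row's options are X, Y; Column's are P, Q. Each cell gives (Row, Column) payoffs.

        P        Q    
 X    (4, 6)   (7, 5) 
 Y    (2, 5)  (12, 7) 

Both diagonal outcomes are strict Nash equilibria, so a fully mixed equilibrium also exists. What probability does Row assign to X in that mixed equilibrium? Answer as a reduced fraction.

Row's mix p on X must make Column indifferent between P and Q.
Column's payoff from P: 6p + 5(1−p). From Q: 5p + 7(1−p).
Set equal: 1p = 2(1−p) → p = 2/3.

2/3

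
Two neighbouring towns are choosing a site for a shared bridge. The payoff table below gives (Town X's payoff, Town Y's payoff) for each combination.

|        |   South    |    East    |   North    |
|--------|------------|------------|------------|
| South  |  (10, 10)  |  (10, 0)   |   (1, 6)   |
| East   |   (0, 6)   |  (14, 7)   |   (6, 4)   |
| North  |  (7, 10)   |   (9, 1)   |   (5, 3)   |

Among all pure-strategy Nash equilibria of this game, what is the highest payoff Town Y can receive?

10

Both South is a pure NE (Town X: 10 ≥ 7; Town Y: 10 ≥ 6). Town Y gets 10.
Both East is a pure NE (Town X: 14 ≥ 10; Town Y: 7 ≥ 6). Town Y gets 7.
Every other cell has a profitable deviation for at least one player. Highest of {10, 7} is 10.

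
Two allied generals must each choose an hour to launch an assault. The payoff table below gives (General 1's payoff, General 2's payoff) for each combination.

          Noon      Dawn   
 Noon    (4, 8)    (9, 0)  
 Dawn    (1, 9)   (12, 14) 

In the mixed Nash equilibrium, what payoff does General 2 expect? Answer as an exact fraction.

General 1 mixes with probability p on Noon, chosen so General 2 is indifferent: 8p + 9(1−p) = 0p + 14(1−p) gives p = 5/13.
General 2's expected payoff is 8·5/13 + 9·8/13 = 112/13.

112/13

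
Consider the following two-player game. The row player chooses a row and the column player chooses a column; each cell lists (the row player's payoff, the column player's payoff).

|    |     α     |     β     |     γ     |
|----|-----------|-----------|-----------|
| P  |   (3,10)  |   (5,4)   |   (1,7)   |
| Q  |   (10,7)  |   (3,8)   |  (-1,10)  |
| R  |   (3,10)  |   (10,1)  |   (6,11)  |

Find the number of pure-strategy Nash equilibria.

(R, γ): the row player gets 6 (best alternative 1); the column player gets 11 (best alternative 10). Neither deviates — NE.
(Q, β) is not a NE: the row player would switch to R (10 > 3).
No other cell survives both best-response checks, so there is 1 pure NE.

1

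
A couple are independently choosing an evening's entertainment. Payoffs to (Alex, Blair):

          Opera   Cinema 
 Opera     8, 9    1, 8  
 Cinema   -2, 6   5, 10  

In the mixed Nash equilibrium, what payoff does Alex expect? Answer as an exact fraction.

Blair mixes with probability q on Opera, chosen so Alex is indifferent: 8q + 1(1−q) = (-2)q + 5(1−q) gives q = 2/7.
Alex's expected payoff (from either row, since indifferent) is 8·2/7 + 1·5/7 = 3.

3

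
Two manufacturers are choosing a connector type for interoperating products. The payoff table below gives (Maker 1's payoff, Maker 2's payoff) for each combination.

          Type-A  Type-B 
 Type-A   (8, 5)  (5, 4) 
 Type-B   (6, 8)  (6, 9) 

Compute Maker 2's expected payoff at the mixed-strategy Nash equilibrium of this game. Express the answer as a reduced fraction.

Maker 1 mixes with probability p on Type-A, chosen so Maker 2 is indifferent: 5p + 8(1−p) = 4p + 9(1−p) gives p = 1/2.
Maker 2's expected payoff is 5·1/2 + 8·1/2 = 13/2.

13/2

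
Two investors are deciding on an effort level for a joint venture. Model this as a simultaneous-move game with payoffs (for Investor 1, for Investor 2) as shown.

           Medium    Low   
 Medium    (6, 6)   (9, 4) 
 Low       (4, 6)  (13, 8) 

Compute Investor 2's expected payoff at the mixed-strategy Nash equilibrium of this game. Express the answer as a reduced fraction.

Investor 1 mixes with probability p on Medium, chosen so Investor 2 is indifferent: 6p + 6(1−p) = 4p + 8(1−p) gives p = 1/2.
Investor 2's expected payoff is 6·1/2 + 6·1/2 = 6.

6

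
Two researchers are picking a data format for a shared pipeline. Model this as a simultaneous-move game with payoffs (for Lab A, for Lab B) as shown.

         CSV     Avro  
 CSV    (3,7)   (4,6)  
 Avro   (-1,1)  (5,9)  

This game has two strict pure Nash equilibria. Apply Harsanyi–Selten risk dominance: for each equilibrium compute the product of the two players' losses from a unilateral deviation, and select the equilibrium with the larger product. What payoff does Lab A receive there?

5

At both CSV: Lab A loses 3 − (-1) = 4 by deviating; Lab B loses 7 − 6 = 1. Product = 4·1 = 4.
At both Avro: Lab A loses 5 − 4 = 1 by deviating; Lab B loses 9 − 1 = 8. Product = 1·8 = 8.
8 > 4, so both Avro is risk-dominant. Lab A's payoff there is 5.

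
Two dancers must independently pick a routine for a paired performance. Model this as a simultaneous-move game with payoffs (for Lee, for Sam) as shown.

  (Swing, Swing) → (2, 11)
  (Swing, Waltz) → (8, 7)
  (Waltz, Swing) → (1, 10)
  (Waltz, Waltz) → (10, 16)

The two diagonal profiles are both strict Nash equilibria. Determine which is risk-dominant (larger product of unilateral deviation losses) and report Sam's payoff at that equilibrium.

At both Swing: Lee loses 2 − 1 = 1 by deviating; Sam loses 11 − 7 = 4. Product = 1·4 = 4.
At both Waltz: Lee loses 10 − 8 = 2 by deviating; Sam loses 16 − 10 = 6. Product = 2·6 = 12.
12 > 4, so both Waltz is risk-dominant. Sam's payoff there is 16.

16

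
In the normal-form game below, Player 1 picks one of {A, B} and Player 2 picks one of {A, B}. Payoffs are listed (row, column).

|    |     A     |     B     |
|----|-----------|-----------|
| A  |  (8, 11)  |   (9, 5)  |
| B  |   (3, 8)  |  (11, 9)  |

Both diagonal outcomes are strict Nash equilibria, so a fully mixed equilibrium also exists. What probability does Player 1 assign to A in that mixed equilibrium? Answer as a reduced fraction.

1/7

Player 1's mix p on A must make Player 2 indifferent between A and B.
Player 2's payoff from A: 11p + 8(1−p). From B: 5p + 9(1−p).
Set equal: 6p = 1(1−p) → p = 1/7.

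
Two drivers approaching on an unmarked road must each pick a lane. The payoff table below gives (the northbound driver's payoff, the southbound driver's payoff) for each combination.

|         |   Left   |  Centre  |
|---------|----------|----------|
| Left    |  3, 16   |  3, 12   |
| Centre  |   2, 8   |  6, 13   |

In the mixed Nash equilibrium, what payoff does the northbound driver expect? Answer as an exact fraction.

The southbound driver mixes with probability q on Left, chosen so the northbound driver is indifferent: 3q + 3(1−q) = 2q + 6(1−q) gives q = 3/4.
The northbound driver's expected payoff (from either row, since indifferent) is 3·3/4 + 3·1/4 = 3.

3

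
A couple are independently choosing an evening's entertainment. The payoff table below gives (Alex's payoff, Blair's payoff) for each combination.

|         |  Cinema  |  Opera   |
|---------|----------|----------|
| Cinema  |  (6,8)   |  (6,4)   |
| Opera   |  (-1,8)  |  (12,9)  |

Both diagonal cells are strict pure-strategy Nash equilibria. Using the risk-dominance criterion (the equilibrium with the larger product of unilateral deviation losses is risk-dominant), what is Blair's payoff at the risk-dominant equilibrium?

At both Cinema: Alex loses 6 − (-1) = 7 by deviating; Blair loses 8 − 4 = 4. Product = 7·4 = 28.
At both Opera: Alex loses 12 − 6 = 6 by deviating; Blair loses 9 − 8 = 1. Product = 6·1 = 6.
28 > 6, so both Cinema is risk-dominant. Blair's payoff there is 8.

8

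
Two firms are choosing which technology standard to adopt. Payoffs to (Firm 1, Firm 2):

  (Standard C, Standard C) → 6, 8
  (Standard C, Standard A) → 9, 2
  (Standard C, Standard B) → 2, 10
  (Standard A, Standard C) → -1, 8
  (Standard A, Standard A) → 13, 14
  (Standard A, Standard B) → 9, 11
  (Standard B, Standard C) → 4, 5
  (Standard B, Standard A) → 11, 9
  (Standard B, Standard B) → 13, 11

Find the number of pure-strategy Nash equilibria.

2

Both Standard A: Firm 1 gets 13 (best alternative 11); Firm 2 gets 14 (best alternative 11). Neither deviates — NE.
Both Standard B: Firm 1 gets 13 (best alternative 9); Firm 2 gets 11 (best alternative 9). Neither deviates — NE.
Both Standard C is not a NE: Firm 2 would switch to Standard B (10 > 8).
No other cell survives both best-response checks, so there are 2 pure NE.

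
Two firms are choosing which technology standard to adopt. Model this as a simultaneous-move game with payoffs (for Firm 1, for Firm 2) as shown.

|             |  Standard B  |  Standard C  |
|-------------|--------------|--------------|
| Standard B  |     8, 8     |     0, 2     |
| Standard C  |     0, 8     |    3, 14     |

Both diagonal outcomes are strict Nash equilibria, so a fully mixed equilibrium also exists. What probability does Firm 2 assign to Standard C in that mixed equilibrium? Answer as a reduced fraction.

8/11

Firm 2's mix q on Standard B must make Firm 1 indifferent between Standard B and Standard C.
Firm 1's payoff from Standard B: 8q + 0(1−q). From Standard C: 0q + 3(1−q).
Set equal: 8q = 3(1−q) → q = 3/11.
Probability on Standard C is 1 − 3/11 = 8/11.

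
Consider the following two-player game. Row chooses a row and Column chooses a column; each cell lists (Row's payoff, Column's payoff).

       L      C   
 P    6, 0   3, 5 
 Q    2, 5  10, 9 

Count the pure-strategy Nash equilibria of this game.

(Q, C): Row gets 10 (best alternative 3); Column gets 9 (best alternative 5). Neither deviates — NE.
(P, L) is not a NE: Column would switch to C (5 > 0).
No other cell survives both best-response checks, so there is 1 pure NE.

1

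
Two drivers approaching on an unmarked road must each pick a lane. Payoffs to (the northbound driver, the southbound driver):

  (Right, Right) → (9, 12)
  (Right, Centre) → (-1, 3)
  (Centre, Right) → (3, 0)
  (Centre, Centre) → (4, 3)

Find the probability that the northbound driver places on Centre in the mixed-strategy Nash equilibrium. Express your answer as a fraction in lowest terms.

The northbound driver's mix p on Right must make the southbound driver indifferent between Right and Centre.
The southbound driver's payoff from Right: 12p + 0(1−p). From Centre: 3p + 3(1−p).
Set equal: 9p = 3(1−p) → p = 3/12 = 1/4.
Probability on Centre is 1 − 1/4 = 3/4.

3/4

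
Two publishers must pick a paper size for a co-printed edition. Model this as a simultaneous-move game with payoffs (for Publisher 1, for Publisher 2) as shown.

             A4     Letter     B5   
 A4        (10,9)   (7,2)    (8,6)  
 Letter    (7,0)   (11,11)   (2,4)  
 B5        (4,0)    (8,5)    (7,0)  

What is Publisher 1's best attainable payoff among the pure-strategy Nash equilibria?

11

Both A4 is a pure NE (Publisher 1: 10 ≥ 7; Publisher 2: 9 ≥ 6). Publisher 1 gets 10.
Both Letter is a pure NE (Publisher 1: 11 ≥ 8; Publisher 2: 11 ≥ 4). Publisher 1 gets 11.
Every other cell has a profitable deviation for at least one player. Highest of {10, 11} is 11.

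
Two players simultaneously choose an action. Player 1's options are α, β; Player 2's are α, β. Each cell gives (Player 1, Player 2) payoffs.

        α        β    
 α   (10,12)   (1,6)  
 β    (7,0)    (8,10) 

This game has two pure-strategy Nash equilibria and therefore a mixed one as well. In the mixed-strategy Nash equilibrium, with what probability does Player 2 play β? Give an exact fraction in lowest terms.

Player 2's mix q on α must make Player 1 indifferent between α and β.
Player 1's payoff from α: 10q + 1(1−q). From β: 7q + 8(1−q).
Set equal: 3q = 7(1−q) → q = 7/10.
Probability on β is 1 − 7/10 = 3/10.

3/10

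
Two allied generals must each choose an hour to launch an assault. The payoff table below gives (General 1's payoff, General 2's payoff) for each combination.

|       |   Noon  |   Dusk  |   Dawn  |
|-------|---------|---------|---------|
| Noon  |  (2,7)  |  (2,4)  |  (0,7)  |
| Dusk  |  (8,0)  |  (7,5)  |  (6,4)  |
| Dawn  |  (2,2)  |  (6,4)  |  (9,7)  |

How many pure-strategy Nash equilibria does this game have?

2

Both Dusk: General 1 gets 7 (best alternative 6); General 2 gets 5 (best alternative 4). Neither deviates — NE.
Both Dawn: General 1 gets 9 (best alternative 6); General 2 gets 7 (best alternative 4). Neither deviates — NE.
Both Noon is not a NE: General 1 would switch to Dusk (8 > 2).
No other cell survives both best-response checks, so there are 2 pure NE.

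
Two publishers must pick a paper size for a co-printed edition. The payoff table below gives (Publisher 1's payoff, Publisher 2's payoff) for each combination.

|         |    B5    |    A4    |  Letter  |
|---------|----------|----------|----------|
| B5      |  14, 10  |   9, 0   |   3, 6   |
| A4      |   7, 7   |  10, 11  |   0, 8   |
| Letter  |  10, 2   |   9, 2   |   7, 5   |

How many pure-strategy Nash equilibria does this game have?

3

Both B5: Publisher 1 gets 14 (best alternative 10); Publisher 2 gets 10 (best alternative 6). Neither deviates — NE.
Both A4: Publisher 1 gets 10 (best alternative 9); Publisher 2 gets 11 (best alternative 8). Neither deviates — NE.
Both Letter: Publisher 1 gets 7 (best alternative 3); Publisher 2 gets 5 (best alternative 2). Neither deviates — NE.
(B5, A4) is not a NE: Publisher 1 would switch to A4 (10 > 9).
No other cell survives both best-response checks, so there are 3 pure NE.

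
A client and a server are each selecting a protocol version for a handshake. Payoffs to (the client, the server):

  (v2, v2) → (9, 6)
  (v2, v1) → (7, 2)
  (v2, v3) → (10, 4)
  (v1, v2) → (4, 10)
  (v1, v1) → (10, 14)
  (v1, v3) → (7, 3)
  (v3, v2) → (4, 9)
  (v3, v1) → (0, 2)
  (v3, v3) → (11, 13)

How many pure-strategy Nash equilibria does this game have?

Both v2: the client gets 9 (best alternative 4); the server gets 6 (best alternative 4). Neither deviates — NE.
Both v1: the client gets 10 (best alternative 7); the server gets 14 (best alternative 10). Neither deviates — NE.
Both v3: the client gets 11 (best alternative 10); the server gets 13 (best alternative 9). Neither deviates — NE.
(v2, v1) is not a NE: the client would switch to v1 (10 > 7).
No other cell survives both best-response checks, so there are 3 pure NE.

3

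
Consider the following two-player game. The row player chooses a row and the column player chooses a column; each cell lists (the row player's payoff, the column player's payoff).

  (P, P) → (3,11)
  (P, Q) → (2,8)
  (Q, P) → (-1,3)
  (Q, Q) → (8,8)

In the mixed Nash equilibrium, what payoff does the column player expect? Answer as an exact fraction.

The row player mixes with probability p on P, chosen so the column player is indifferent: 11p + 3(1−p) = 8p + 8(1−p) gives p = 5/8.
The column player's expected payoff is 11·5/8 + 3·3/8 = 8.

8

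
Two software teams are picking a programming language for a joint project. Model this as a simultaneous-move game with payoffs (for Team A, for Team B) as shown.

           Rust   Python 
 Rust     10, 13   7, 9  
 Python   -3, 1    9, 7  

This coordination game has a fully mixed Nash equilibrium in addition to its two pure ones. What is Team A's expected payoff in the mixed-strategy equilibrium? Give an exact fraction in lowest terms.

37/5

Team B mixes with probability q on Rust, chosen so Team A is indifferent: 10q + 7(1−q) = (-3)q + 9(1−q) gives q = 2/15.
Team A's expected payoff (from either row, since indifferent) is 10·2/15 + 7·13/15 = 37/5.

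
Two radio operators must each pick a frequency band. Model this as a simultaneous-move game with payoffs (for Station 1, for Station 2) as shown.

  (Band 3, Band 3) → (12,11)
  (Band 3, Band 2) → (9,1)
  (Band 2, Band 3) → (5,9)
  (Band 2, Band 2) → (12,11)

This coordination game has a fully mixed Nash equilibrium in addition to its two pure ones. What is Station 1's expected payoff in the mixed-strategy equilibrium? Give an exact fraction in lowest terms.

Station 2 mixes with probability q on Band 3, chosen so Station 1 is indifferent: 12q + 9(1−q) = 5q + 12(1−q) gives q = 3/10.
Station 1's expected payoff (from either row, since indifferent) is 12·3/10 + 9·7/10 = 99/10.

99/10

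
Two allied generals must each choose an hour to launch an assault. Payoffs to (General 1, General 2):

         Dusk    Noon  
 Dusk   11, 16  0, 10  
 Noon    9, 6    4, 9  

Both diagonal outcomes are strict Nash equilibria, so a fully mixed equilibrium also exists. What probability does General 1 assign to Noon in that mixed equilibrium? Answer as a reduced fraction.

General 1's mix p on Dusk must make General 2 indifferent between Dusk and Noon.
General 2's payoff from Dusk: 16p + 6(1−p). From Noon: 10p + 9(1−p).
Set equal: 6p = 3(1−p) → p = 3/9 = 1/3.
Probability on Noon is 1 − 1/3 = 2/3.

2/3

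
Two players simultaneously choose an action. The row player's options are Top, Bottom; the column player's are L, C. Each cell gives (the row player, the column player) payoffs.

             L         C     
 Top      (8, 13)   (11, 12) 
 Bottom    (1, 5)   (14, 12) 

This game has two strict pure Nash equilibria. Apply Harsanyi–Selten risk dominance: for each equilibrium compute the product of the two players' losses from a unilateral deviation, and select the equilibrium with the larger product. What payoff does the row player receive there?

At (Top, L): the row player loses 8 − 1 = 7 by deviating; the column player loses 13 − 12 = 1. Product = 7·1 = 7.
At (Bottom, C): the row player loses 14 − 11 = 3 by deviating; the column player loses 12 − 5 = 7. Product = 3·7 = 21.
21 > 7, so (Bottom, C) is risk-dominant. The row player's payoff there is 14.

14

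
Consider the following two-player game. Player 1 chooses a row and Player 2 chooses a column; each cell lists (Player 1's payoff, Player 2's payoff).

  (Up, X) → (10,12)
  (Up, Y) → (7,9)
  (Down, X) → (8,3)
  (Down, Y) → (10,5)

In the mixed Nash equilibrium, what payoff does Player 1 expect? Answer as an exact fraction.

Player 2 mixes with probability q on X, chosen so Player 1 is indifferent: 10q + 7(1−q) = 8q + 10(1−q) gives q = 3/5.
Player 1's expected payoff (from either row, since indifferent) is 10·3/5 + 7·2/5 = 44/5.

44/5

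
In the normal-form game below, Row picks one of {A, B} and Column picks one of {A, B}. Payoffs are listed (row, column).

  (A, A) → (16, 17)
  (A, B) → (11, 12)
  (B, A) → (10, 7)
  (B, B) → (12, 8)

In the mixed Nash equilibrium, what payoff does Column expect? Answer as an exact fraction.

Row mixes with probability p on A, chosen so Column is indifferent: 17p + 7(1−p) = 12p + 8(1−p) gives p = 1/6.
Column's expected payoff is 17·1/6 + 7·5/6 = 26/3.

26/3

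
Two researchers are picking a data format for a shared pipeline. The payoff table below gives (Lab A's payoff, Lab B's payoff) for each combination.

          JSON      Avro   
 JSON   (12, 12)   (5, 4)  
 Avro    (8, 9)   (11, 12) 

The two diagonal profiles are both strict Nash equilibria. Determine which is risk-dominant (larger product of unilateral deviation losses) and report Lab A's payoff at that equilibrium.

At both JSON: Lab A loses 12 − 8 = 4 by deviating; Lab B loses 12 − 4 = 8. Product = 4·8 = 32.
At both Avro: Lab A loses 11 − 5 = 6 by deviating; Lab B loses 12 − 9 = 3. Product = 6·3 = 18.
32 > 18, so both JSON is risk-dominant. Lab A's payoff there is 12.

12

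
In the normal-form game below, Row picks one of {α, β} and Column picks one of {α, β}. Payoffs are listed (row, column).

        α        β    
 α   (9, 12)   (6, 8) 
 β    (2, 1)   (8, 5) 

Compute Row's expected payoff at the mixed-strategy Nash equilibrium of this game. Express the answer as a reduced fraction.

Column mixes with probability q on α, chosen so Row is indifferent: 9q + 6(1−q) = 2q + 8(1−q) gives q = 2/9.
Row's expected payoff (from either row, since indifferent) is 9·2/9 + 6·7/9 = 20/3.

20/3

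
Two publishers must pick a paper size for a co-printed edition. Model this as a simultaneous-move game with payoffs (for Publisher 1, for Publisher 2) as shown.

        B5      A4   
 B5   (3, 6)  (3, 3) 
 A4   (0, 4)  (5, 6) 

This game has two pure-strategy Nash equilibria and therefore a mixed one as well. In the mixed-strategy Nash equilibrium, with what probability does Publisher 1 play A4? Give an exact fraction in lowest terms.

Publisher 1's mix p on B5 must make Publisher 2 indifferent between B5 and A4.
Publisher 2's payoff from B5: 6p + 4(1−p). From A4: 3p + 6(1−p).
Set equal: 3p = 2(1−p) → p = 2/5.
Probability on A4 is 1 − 2/5 = 3/5.

3/5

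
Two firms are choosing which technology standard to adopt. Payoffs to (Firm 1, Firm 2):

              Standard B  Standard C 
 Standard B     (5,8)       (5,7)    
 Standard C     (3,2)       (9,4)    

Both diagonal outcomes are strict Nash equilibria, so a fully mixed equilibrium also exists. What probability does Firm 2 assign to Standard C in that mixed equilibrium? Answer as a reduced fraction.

Firm 2's mix q on Standard B must make Firm 1 indifferent between Standard B and Standard C.
Firm 1's payoff from Standard B: 5q + 5(1−q). From Standard C: 3q + 9(1−q).
Set equal: 2q = 4(1−q) → q = 4/6 = 2/3.
Probability on Standard C is 1 − 2/3 = 1/3.

1/3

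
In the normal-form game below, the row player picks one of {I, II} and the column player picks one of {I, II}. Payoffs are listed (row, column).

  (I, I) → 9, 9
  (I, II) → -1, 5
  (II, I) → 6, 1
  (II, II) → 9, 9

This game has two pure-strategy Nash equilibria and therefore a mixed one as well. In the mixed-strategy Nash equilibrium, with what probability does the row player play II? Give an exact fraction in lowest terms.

The row player's mix p on I must make the column player indifferent between I and II.
The column player's payoff from I: 9p + 1(1−p). From II: 5p + 9(1−p).
Set equal: 4p = 8(1−p) → p = 8/12 = 2/3.
Probability on II is 1 − 2/3 = 1/3.

1/3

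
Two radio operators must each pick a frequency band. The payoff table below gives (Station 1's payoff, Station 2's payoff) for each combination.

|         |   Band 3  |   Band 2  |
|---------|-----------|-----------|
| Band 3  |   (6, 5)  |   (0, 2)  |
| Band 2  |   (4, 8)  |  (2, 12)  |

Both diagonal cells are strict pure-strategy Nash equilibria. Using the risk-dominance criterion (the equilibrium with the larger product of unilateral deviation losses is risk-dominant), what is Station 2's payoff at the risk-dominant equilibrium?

12

At both Band 3: Station 1 loses 6 − 4 = 2 by deviating; Station 2 loses 5 − 2 = 3. Product = 2·3 = 6.
At both Band 2: Station 1 loses 2 − 0 = 2 by deviating; Station 2 loses 12 − 8 = 4. Product = 2·4 = 8.
8 > 6, so both Band 2 is risk-dominant. Station 2's payoff there is 12.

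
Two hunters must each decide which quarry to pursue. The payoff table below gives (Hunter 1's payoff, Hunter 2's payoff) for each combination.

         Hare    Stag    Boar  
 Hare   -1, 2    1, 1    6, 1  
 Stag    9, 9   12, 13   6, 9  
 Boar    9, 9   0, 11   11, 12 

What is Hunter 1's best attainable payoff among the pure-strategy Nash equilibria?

Both Stag is a pure NE (Hunter 1: 12 ≥ 1; Hunter 2: 13 ≥ 9). Hunter 1 gets 12.
Both Boar is a pure NE (Hunter 1: 11 ≥ 6; Hunter 2: 12 ≥ 11). Hunter 1 gets 11.
Every other cell has a profitable deviation for at least one player. Highest of {12, 11} is 12.

12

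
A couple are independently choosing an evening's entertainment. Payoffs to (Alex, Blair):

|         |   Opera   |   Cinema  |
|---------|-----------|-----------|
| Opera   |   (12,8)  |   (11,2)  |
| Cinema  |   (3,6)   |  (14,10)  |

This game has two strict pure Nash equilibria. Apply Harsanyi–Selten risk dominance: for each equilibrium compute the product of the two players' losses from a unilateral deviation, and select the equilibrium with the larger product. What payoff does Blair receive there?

8

At both Opera: Alex loses 12 − 3 = 9 by deviating; Blair loses 8 − 2 = 6. Product = 9·6 = 54.
At both Cinema: Alex loses 14 − 11 = 3 by deviating; Blair loses 10 − 6 = 4. Product = 3·4 = 12.
54 > 12, so both Opera is risk-dominant. Blair's payoff there is 8.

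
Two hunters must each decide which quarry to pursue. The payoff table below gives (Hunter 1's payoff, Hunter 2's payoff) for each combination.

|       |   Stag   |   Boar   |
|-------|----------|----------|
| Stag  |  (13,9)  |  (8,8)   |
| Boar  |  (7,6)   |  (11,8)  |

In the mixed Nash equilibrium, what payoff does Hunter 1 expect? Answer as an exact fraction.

Hunter 2 mixes with probability q on Stag, chosen so Hunter 1 is indifferent: 13q + 8(1−q) = 7q + 11(1−q) gives q = 1/3.
Hunter 1's expected payoff (from either row, since indifferent) is 13·1/3 + 8·2/3 = 29/3.

29/3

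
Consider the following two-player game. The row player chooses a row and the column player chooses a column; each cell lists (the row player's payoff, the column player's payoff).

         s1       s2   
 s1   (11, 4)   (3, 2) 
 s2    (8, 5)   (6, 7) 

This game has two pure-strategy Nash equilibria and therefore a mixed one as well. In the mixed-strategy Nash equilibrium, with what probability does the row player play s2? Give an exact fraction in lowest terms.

The row player's mix p on s1 must make the column player indifferent between s1 and s2.
The column player's payoff from s1: 4p + 5(1−p). From s2: 2p + 7(1−p).
Set equal: 2p = 2(1−p) → p = 2/4 = 1/2.
Probability on s2 is 1 − 1/2 = 1/2.

1/2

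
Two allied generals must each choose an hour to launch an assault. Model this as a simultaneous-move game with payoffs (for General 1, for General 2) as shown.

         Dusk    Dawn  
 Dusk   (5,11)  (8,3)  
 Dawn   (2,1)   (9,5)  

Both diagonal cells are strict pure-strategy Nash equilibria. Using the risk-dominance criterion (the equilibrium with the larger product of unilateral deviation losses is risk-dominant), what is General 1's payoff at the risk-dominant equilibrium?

At both Dusk: General 1 loses 5 − 2 = 3 by deviating; General 2 loses 11 − 3 = 8. Product = 3·8 = 24.
At both Dawn: General 1 loses 9 − 8 = 1 by deviating; General 2 loses 5 − 1 = 4. Product = 1·4 = 4.
24 > 4, so both Dusk is risk-dominant. General 1's payoff there is 5.

5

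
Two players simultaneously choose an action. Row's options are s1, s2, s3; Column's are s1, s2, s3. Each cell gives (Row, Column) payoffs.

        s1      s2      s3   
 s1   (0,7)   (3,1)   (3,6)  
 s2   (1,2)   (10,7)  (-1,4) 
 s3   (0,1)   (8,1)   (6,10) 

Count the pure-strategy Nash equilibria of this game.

Both s2: Row gets 10 (best alternative 8); Column gets 7 (best alternative 4). Neither deviates — NE.
Both s3: Row gets 6 (best alternative 3); Column gets 10 (best alternative 1). Neither deviates — NE.
Both s1 is not a NE: Row would switch to s2 (1 > 0).
No other cell survives both best-response checks, so there are 2 pure NE.

2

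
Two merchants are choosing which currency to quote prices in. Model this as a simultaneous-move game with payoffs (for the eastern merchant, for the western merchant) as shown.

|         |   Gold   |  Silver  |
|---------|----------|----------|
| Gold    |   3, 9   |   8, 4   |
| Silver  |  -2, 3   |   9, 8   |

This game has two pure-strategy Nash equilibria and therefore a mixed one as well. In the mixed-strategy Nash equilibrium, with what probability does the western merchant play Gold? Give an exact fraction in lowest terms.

The western merchant's mix q on Gold must make the eastern merchant indifferent between Gold and Silver.
The eastern merchant's payoff from Gold: 3q + 8(1−q). From Silver: (-2)q + 9(1−q).
Set equal: 5q = 1(1−q) → q = 1/6.

1/6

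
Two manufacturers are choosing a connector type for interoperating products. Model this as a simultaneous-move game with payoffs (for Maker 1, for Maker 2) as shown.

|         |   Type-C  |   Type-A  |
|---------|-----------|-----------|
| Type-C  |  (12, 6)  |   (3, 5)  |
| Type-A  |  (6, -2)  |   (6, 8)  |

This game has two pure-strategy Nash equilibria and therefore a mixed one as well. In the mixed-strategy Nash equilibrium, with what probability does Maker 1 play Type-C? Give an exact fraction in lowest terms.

10/11

Maker 1's mix p on Type-C must make Maker 2 indifferent between Type-C and Type-A.
Maker 2's payoff from Type-C: 6p + (-2)(1−p). From Type-A: 5p + 8(1−p).
Set equal: 1p = 10(1−p) → p = 10/11.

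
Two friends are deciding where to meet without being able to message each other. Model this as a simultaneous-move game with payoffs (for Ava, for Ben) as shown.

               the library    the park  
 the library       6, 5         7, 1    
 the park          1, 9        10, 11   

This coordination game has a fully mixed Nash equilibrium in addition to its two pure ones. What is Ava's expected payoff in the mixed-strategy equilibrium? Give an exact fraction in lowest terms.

53/8

Ben mixes with probability q on the library, chosen so Ava is indifferent: 6q + 7(1−q) = 1q + 10(1−q) gives q = 3/8.
Ava's expected payoff (from either row, since indifferent) is 6·3/8 + 7·5/8 = 53/8.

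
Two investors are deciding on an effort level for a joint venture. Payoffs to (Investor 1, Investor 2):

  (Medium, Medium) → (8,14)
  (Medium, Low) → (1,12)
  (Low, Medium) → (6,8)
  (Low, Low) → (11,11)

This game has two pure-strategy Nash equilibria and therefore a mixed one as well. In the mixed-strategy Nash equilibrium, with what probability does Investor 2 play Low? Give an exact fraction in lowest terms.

1/6

Investor 2's mix q on Medium must make Investor 1 indifferent between Medium and Low.
Investor 1's payoff from Medium: 8q + 1(1−q). From Low: 6q + 11(1−q).
Set equal: 2q = 10(1−q) → q = 10/12 = 5/6.
Probability on Low is 1 − 5/6 = 1/6.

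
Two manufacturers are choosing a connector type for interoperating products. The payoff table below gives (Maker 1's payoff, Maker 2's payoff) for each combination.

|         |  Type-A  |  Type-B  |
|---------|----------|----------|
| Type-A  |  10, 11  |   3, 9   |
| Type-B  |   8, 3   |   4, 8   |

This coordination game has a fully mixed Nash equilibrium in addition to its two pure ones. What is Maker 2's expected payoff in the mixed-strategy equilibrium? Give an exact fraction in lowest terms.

61/7

Maker 1 mixes with probability p on Type-A, chosen so Maker 2 is indifferent: 11p + 3(1−p) = 9p + 8(1−p) gives p = 5/7.
Maker 2's expected payoff is 11·5/7 + 3·2/7 = 61/7.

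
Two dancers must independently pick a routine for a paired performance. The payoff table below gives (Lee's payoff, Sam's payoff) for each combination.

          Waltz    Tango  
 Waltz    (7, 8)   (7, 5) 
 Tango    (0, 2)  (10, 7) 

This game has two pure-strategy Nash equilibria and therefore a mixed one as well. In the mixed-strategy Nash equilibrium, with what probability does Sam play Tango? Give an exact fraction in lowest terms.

7/10

Sam's mix q on Waltz must make Lee indifferent between Waltz and Tango.
Lee's payoff from Waltz: 7q + 7(1−q). From Tango: 0q + 10(1−q).
Set equal: 7q = 3(1−q) → q = 3/10.
Probability on Tango is 1 − 3/10 = 7/10.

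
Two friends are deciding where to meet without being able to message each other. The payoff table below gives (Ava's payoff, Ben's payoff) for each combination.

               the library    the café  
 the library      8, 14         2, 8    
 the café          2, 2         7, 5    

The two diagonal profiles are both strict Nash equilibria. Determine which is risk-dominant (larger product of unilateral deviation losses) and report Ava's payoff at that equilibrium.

At both the library: Ava loses 8 − 2 = 6 by deviating; Ben loses 14 − 8 = 6. Product = 6·6 = 36.
At both the café: Ava loses 7 − 2 = 5 by deviating; Ben loses 5 − 2 = 3. Product = 5·3 = 15.
36 > 15, so both the library is risk-dominant. Ava's payoff there is 8.

8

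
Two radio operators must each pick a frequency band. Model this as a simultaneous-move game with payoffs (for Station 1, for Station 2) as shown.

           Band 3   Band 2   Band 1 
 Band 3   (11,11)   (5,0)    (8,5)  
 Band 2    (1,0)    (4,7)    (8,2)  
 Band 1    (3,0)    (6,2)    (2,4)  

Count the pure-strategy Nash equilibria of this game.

Both Band 3: Station 1 gets 11 (best alternative 3); Station 2 gets 11 (best alternative 5). Neither deviates — NE.
Both Band 1 is not a NE: Station 1 would switch to Band 3 (8 > 2).
No other cell survives both best-response checks, so there is 1 pure NE.

1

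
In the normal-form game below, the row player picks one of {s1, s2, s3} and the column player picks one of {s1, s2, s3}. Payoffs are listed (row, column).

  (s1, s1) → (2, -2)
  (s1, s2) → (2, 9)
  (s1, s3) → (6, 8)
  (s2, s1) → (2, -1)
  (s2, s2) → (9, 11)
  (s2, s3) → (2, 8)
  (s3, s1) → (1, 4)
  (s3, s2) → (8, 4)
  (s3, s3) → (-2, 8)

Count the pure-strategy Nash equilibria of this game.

1

Both s2: the row player gets 9 (best alternative 8); the column player gets 11 (best alternative 8). Neither deviates — NE.
Both s1 is not a NE: the column player would switch to s2 (9 > -2).
No other cell survives both best-response checks, so there is 1 pure NE.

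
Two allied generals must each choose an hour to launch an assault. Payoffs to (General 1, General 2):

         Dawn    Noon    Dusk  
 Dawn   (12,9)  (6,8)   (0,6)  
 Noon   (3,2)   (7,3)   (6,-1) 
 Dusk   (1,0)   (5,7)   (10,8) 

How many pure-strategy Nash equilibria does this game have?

3

Both Dawn: General 1 gets 12 (best alternative 3); General 2 gets 9 (best alternative 8). Neither deviates — NE.
Both Noon: General 1 gets 7 (best alternative 6); General 2 gets 3 (best alternative 2). Neither deviates — NE.
Both Dusk: General 1 gets 10 (best alternative 6); General 2 gets 8 (best alternative 7). Neither deviates — NE.
(Dusk, Dawn) is not a NE: General 1 would switch to Dawn (12 > 1).
No other cell survives both best-response checks, so there are 3 pure NE.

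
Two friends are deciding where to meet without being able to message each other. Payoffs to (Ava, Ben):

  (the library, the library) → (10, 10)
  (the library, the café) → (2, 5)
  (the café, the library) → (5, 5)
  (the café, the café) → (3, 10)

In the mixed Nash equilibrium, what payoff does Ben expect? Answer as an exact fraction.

15/2

Ava mixes with probability p on the library, chosen so Ben is indifferent: 10p + 5(1−p) = 5p + 10(1−p) gives p = 1/2.
Ben's expected payoff is 10·1/2 + 5·1/2 = 15/2.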